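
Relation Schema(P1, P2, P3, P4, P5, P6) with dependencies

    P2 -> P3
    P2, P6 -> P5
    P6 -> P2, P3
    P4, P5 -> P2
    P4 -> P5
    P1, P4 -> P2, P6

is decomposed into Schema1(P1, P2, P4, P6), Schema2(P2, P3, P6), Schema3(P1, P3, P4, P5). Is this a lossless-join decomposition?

Yes

Chase test. Columns are P1, P2, P3, P4, P5, P6; row i has aⱼ where attribute j ∈ Schemai, else bᵢⱼ.
Initial tableau (one row per fragment):
  row 1: a1 a2 b13 a4 b15 a6
  row 2: b21 a2 a3 b24 b25 a6
  row 3: a1 b32 a3 a4 a5 b36
Rows 1 and 2 agree on P2; apply P2→P3 and equate their P3 entries.
Rows 1 and 2 agree on P2, P6; apply P2, P6→P5 and equate their P5 entries.
Rows 1 and 3 agree on P4; apply P4→P5 and equate their P5 entries.
Rows 1 and 3 agree on P1, P4; apply P1, P4→P2, P6 and equate their P2, P6 entries.
Row 1 is now all distinguished symbols — the join is lossless.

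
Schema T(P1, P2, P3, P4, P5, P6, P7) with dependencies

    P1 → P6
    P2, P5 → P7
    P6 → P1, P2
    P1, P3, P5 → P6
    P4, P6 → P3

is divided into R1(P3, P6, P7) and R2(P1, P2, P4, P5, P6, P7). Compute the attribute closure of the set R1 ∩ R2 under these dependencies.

R1 ∩ R2 = {P6, P7}.
P6 → P1, P2 applies, adding P1, P2
Closure: {P1, P2, P6, P7}.

P1, P2, P6, P7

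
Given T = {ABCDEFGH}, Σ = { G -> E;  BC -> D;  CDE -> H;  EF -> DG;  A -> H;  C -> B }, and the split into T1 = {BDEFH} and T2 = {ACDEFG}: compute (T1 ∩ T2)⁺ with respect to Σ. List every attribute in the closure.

DEFG

T1 ∩ T2 = {DEF}.
EF → DG applies, adding G
Closure: {DEFG}.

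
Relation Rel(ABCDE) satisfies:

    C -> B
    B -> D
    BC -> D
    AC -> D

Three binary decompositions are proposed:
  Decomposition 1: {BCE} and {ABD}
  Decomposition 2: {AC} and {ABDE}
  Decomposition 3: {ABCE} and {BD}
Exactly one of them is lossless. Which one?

Decomposition 3

Decomposition 1: common = {B}, closure = {BD} → lossy.
Decomposition 2: common = {A}, closure = {A} → lossy.
Decomposition 3: common = {B}, closure = {BD} → lossless.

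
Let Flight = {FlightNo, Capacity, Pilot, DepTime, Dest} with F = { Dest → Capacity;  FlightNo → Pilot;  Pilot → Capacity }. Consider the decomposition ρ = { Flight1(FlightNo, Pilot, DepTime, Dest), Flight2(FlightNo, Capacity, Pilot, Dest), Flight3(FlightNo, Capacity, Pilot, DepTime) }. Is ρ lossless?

Chase test. Columns are FlightNo, Capacity, Pilot, DepTime, Dest; row i has aⱼ where attribute j ∈ Flighti, else bᵢⱼ.
Initial tableau (one row per fragment):
  row 1: a1 b12 a3 a4 a5
  row 2: a1 a2 a3 b24 a5
  row 3: a1 a2 a3 a4 b35
Rows 1 and 2 agree on Dest; apply Dest→Capacity and equate their Capacity entries.
Row 1 is now all distinguished symbols — the join is lossless.

Yes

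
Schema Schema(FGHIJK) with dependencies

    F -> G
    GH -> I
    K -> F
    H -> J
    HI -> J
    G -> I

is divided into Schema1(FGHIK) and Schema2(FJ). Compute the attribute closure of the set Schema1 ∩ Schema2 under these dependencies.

Schema1 ∩ Schema2 = {F}.
F → G applies, adding G
G → I applies, adding I
Closure: {FGI}.

FGI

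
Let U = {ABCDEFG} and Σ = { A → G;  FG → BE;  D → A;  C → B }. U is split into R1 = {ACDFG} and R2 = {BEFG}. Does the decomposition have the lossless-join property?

Yes

Common attributes: R1 ∩ R2 = {FG}.
Closure of {FG}: FG → BE applies, adding BE. So (FG)⁺ = {BEFG}.
This closure contains every attribute of R2, so R1 ∩ R2 → R2. The join is lossless.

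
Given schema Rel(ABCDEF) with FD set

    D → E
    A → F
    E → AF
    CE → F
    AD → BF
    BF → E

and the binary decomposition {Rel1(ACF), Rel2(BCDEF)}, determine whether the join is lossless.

No

Common attributes: Rel1 ∩ Rel2 = {CF}.
No dependency enlarges {CF}, so (CF)⁺ = {CF}.
The closure contains neither all of Rel1 = {ACF} nor all of Rel2 = {BCDEF}, so the common attributes are not a superkey of either fragment. The join is lossy.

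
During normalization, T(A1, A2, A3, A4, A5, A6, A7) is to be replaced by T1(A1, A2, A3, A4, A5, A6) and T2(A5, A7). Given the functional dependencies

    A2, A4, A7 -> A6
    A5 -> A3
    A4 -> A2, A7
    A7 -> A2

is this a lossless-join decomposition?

No

Common attributes: T1 ∩ T2 = {A5}.
Closure of {A5}: A5 → A3 applies, adding A3. So (A5)⁺ = {A3, A5}.
The closure contains neither all of T1 = {A1, A2, A3, A4, A5, A6} nor all of T2 = {A5, A7}, so the common attributes are not a superkey of either fragment. The join is lossy.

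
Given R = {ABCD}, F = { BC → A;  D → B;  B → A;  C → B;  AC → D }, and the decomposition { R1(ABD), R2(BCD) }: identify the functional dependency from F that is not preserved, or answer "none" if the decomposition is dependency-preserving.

none

BC → A: restricted closure across fragments reaches A.
D → B lies within R1.
B → A lies within R1.
C → B lies within R2.
AC → D: restricted closure across fragments reaches D.
Every dependency is enforceable on the fragments, so the decomposition is dependency-preserving.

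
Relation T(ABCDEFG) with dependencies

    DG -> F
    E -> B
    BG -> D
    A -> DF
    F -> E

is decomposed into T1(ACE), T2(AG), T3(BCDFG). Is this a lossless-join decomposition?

No

Chase test. Columns are ABCDEFG; row i has aⱼ where attribute j ∈ Ti, else bᵢⱼ.
Initial tableau (one row per fragment):
  row 1: a1 b12 a3 b14 a5 b16 b17
  row 2: a1 b22 b23 b24 b25 b26 a7
  row 3: b31 a2 a3 a4 b35 a6 a7
Rows 1 and 2 agree on A; apply A→DF and equate their DF entries.
Rows 1 and 2 agree on F; apply F→E and equate their E entries.
Rows 1 and 2 agree on E; apply E→B and equate their B entries.
No row becomes fully distinguished — the join is lossy.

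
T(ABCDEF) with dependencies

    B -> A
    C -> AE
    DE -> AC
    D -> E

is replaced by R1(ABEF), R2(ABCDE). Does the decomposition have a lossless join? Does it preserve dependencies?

lossy but dependency-preserving

Lossless test: (ABE)⁺ = {ABE}, which is a superkey of neither fragment — lossy.
Dependency preservation: every FD's attributes lie within a single fragment, so each can be enforced locally — preserved.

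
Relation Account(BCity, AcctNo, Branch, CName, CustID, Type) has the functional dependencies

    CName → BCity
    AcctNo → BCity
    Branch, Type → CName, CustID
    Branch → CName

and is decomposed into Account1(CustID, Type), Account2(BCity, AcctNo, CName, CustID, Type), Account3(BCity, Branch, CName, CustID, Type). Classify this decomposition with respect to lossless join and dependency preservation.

Lossless test (chase): applying each FD to every pair of rows produces no changes in the tableau, so no row becomes fully distinguished — the join is lossy.
Dependency preservation: every FD's attributes lie within a single fragment, so each can be enforced locally — preserved.

lossy but dependency-preserving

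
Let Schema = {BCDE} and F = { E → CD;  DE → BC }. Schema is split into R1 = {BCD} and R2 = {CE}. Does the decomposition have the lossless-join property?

No

Common attributes: R1 ∩ R2 = {C}.
No dependency enlarges {C}, so (C)⁺ = {C}.
The closure contains neither all of R1 = {BCD} nor all of R2 = {CE}, so the common attributes are not a superkey of either fragment. The join is lossy.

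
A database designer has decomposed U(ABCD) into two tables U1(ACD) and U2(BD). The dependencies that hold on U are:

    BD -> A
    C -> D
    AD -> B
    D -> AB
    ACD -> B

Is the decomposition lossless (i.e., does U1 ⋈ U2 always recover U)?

Yes

Common attributes: U1 ∩ U2 = {D}.
Closure of {D}: D → AB applies, adding AB. So (D)⁺ = {ABD}.
This closure contains every attribute of U2, so U1 ∩ U2 → U2. The join is lossless.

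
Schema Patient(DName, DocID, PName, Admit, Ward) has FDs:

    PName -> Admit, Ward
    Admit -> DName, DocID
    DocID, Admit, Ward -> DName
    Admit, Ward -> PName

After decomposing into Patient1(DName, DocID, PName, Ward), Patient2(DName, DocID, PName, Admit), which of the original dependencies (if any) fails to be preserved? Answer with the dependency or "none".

Check Admit, Ward → PName: no single fragment contains all of {PName, Admit, Ward}, and the restricted closure of {Admit, Ward} across the fragments never reaches {PName}.
PName → Admit, Ward is preserved.
Admit → DName, DocID is preserved.
DocID, Admit, Ward → DName is preserved.

Admit, Ward -> PName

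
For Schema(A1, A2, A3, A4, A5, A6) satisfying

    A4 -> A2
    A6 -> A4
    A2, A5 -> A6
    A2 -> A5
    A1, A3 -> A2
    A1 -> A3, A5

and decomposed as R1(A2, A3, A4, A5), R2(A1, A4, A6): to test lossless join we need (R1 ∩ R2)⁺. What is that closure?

R1 ∩ R2 = {A4}.
A4 → A2 applies, adding A2
A2 → A5 applies, adding A5
A2, A5 → A6 applies, adding A6
Closure: {A2, A4, A5, A6}.

A2, A4, A5, A6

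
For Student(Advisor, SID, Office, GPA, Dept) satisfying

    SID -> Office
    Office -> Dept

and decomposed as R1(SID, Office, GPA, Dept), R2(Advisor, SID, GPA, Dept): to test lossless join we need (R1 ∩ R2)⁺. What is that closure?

SID, Office, GPA, Dept

R1 ∩ R2 = {SID, GPA, Dept}.
SID → Office applies, adding Office
Closure: {SID, Office, GPA, Dept}.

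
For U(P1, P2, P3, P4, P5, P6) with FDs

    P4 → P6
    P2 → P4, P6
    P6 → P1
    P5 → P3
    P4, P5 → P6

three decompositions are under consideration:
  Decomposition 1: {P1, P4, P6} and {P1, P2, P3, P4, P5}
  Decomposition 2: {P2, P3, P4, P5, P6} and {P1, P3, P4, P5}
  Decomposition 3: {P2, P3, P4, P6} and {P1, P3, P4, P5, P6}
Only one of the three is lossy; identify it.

Decomposition 3

Decomposition 1: common = {P1, P4}, closure = {P1, P4, P6} → lossless.
Decomposition 2: common = {P3, P4, P5}, closure = {P1, P3, P4, P5, P6} → lossless.
Decomposition 3: common = {P3, P4, P6}, closure = {P1, P3, P4, P6} → lossy.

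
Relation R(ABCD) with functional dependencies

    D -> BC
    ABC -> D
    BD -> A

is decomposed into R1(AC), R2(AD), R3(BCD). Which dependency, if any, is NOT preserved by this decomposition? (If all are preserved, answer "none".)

Check ABC → D: no single fragment contains all of {ABCD}, and the restricted closure of {ABC} across the fragments never reaches {D}.
D → BC is preserved.
BD → A is preserved.

ABC -> D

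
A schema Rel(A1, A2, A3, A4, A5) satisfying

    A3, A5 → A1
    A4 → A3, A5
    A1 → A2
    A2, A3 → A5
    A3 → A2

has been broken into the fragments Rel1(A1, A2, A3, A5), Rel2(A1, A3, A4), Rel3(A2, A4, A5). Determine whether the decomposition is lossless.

Yes

Chase test. Columns are A1, A2, A3, A4, A5; row i has aⱼ where attribute j ∈ Reli, else bᵢⱼ.
Initial tableau (one row per fragment):
  row 1: a1 a2 a3 b14 a5
  row 2: a1 b22 a3 a4 b25
  row 3: b31 a2 b33 a4 a5
Rows 2 and 3 agree on A4; apply A4→A3, A5 and equate their A3, A5 entries.
Rows 1 and 2 agree on A1; apply A1→A2 and equate their A2 entries.
Rows 1 and 3 agree on A3, A5; apply A3, A5→A1 and equate their A1 entries.
Row 2 is now all distinguished symbols — the join is lossless.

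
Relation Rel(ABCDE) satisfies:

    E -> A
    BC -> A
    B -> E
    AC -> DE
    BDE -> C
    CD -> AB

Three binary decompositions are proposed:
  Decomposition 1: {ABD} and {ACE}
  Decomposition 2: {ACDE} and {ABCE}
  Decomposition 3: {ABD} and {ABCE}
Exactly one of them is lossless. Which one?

Decomposition 2

Decomposition 1: common = {A}, closure = {A} → lossy.
Decomposition 2: common = {ACE}, closure = {ABCDE} → lossless.
Decomposition 3: common = {AB}, closure = {ABE} → lossy.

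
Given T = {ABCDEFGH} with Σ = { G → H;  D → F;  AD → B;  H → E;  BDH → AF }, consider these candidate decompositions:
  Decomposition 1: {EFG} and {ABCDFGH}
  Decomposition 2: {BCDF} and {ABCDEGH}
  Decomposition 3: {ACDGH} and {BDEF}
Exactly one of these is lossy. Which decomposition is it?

Decomposition 3

Decomposition 1: common = {FG}, closure = {EFGH} → lossless.
Decomposition 2: common = {BCD}, closure = {BCDF} → lossless.
Decomposition 3: common = {D}, closure = {DF} → lossy.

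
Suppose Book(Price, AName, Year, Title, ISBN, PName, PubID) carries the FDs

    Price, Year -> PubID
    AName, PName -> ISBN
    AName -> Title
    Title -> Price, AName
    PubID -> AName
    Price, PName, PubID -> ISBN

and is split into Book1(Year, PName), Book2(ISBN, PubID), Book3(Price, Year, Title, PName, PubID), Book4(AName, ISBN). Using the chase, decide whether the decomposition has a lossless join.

Chase test. Columns are Price, AName, Year, Title, ISBN, PName, PubID; row i has aⱼ where attribute j ∈ Booki, else bᵢⱼ.
Initial tableau (one row per fragment):
  row 1: b11 b12 a3 b14 b15 a6 b17
  row 2: b21 b22 b23 b24 a5 b26 a7
  row 3: a1 b32 a3 a4 b35 a6 a7
  row 4: b41 a2 b43 b44 a5 b46 b47
Rows 2 and 3 agree on PubID; apply PubID→AName and equate their AName entries.
Rows 2 and 3 agree on AName; apply AName→Title and equate their Title entries.
Rows 2 and 3 agree on Title; apply Title→Price, AName and equate their Price, AName entries.
No row becomes fully distinguished — the join is lossy.

No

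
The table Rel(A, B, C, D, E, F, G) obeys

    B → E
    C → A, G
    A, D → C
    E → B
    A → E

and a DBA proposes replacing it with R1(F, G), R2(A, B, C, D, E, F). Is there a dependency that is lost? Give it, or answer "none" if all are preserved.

Check C → A, G: no single fragment contains all of {A, C, G}, and the restricted closure of {C} across the fragments never reaches {A, G}.
B → E is preserved.
A, D → C is preserved.
E → B is preserved.
A → E is preserved.

C → A, G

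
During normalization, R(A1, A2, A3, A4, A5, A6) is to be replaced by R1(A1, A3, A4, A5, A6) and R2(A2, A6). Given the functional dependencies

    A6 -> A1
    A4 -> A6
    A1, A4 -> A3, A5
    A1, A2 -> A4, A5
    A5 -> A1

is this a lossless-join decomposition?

No

Common attributes: R1 ∩ R2 = {A6}.
Closure of {A6}: A6 → A1 applies, adding A1. So (A6)⁺ = {A1, A6}.
The closure contains neither all of R1 = {A1, A3, A4, A5, A6} nor all of R2 = {A2, A6}, so the common attributes are not a superkey of either fragment. The join is lossy.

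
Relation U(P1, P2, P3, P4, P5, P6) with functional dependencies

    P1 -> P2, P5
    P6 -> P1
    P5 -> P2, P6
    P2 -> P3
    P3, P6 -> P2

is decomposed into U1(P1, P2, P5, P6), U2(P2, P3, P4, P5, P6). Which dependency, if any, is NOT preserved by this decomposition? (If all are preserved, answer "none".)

none

P1 → P2, P5 lies within U1.
P6 → P1 lies within U1.
P5 → P2, P6 lies within U1.
P2 → P3 lies within U2.
P3, P6 → P2 lies within U2.
Every dependency is enforceable on the fragments, so the decomposition is dependency-preserving.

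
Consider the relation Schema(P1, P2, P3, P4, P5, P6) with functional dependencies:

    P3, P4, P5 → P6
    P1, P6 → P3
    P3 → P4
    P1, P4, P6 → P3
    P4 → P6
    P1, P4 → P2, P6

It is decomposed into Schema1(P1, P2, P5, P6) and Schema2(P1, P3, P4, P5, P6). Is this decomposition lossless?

Common attributes: Schema1 ∩ Schema2 = {P1, P5, P6}.
Closure of {P1, P5, P6}: P1, P6 → P3 applies, adding P3; P3 → P4 applies, adding P4; P1, P4 → P2, P6 applies, adding P2. So (P1, P5, P6)⁺ = {P1, P2, P3, P4, P5, P6}.
This closure contains every attribute of Schema1, so Schema1 ∩ Schema2 → Schema1. The join is lossless.

Yes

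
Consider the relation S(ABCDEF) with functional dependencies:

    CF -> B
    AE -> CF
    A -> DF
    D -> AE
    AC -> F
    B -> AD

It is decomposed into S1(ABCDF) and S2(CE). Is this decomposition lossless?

Common attributes: S1 ∩ S2 = {C}.
No dependency enlarges {C}, so (C)⁺ = {C}.
The closure contains neither all of S1 = {ABCDF} nor all of S2 = {CE}, so the common attributes are not a superkey of either fragment. The join is lossy.

No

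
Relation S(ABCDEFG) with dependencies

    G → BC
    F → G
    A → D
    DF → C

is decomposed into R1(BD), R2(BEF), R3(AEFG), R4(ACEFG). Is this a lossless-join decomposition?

No

Chase test. Columns are ABCDEFG; row i has aⱼ where attribute j ∈ Ri, else bᵢⱼ.
Initial tableau (one row per fragment):
  row 1: b11 a2 b13 a4 b15 b16 b17
  row 2: b21 a2 b23 b24 a5 a6 b27
  row 3: a1 b32 b33 b34 a5 a6 a7
  row 4: a1 b42 a3 b44 a5 a6 a7
Rows 3 and 4 agree on G; apply G→BC and equate their BC entries.
Rows 2 and 3 agree on F; apply F→G and equate their G entries.
Rows 3 and 4 agree on A; apply A→D and equate their D entries.
Rows 2 and 3 agree on G; apply G→BC and equate their BC entries.
No row becomes fully distinguished — the join is lossy.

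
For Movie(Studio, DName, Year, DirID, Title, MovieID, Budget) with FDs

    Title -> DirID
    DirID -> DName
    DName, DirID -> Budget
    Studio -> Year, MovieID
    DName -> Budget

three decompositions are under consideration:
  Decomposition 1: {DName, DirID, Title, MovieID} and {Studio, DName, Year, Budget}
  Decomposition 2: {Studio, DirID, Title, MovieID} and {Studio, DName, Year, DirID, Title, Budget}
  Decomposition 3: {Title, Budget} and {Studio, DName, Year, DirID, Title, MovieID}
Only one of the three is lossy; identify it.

Decomposition 1: common = {DName}, closure = {DName, Budget} → lossy.
Decomposition 2: common = {Studio, DirID, Title}, closure = {Studio, DName, Year, DirID, Title, MovieID, Budget} → lossless.
Decomposition 3: common = {Title}, closure = {DName, DirID, Title, Budget} → lossless.

Decomposition 1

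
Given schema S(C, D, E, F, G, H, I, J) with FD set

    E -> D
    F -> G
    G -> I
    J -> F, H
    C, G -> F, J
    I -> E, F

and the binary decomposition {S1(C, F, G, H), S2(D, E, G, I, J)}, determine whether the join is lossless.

No

Common attributes: S1 ∩ S2 = {G}.
Closure of {G}: G → I applies, adding I; I → E, F applies, adding E, F; E → D applies, adding D. So (G)⁺ = {D, E, F, G, I}.
The closure contains neither all of S1 = {C, F, G, H} nor all of S2 = {D, E, G, I, J}, so the common attributes are not a superkey of either fragment. The join is lossy.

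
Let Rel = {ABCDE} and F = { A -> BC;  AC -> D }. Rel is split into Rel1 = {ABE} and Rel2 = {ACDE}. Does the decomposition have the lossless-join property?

Common attributes: Rel1 ∩ Rel2 = {AE}.
Closure of {AE}: A → BC applies, adding BC; AC → D applies, adding D. So (AE)⁺ = {ABCDE}.
This closure contains every attribute of Rel1, so Rel1 ∩ Rel2 → Rel1. The join is lossless.

Yes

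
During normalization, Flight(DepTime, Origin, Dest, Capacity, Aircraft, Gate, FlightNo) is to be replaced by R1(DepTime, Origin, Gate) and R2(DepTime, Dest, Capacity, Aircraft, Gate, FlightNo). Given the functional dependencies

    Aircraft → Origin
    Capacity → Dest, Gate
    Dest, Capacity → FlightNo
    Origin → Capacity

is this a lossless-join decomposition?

Common attributes: R1 ∩ R2 = {DepTime, Gate}.
No dependency enlarges {DepTime, Gate}, so (DepTime, Gate)⁺ = {DepTime, Gate}.
The closure contains neither all of R1 = {DepTime, Origin, Gate} nor all of R2 = {DepTime, Dest, Capacity, Aircraft, Gate, FlightNo}, so the common attributes are not a superkey of either fragment. The join is lossy.

No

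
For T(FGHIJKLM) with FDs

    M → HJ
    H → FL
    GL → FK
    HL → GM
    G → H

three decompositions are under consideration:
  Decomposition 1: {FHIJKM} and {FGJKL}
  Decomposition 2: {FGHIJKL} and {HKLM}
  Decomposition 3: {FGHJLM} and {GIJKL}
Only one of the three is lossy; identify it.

Decomposition 1

Decomposition 1: common = {FJK}, closure = {FJK} → lossy.
Decomposition 2: common = {HKL}, closure = {FGHJKLM} → lossless.
Decomposition 3: common = {GJL}, closure = {FGHJKLM} → lossless.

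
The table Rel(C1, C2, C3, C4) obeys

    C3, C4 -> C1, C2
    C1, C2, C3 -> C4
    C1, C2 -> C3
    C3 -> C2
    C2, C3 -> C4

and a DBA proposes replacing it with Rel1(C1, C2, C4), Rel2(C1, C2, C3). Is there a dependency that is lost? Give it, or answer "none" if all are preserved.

none

C3, C4 → C1, C2: restricted closure across fragments reaches C1, C2.
C1, C2, C3 → C4: restricted closure across fragments reaches C4.
C1, C2 → C3 lies within Rel2.
C3 → C2 lies within Rel2.
C2, C3 → C4: restricted closure across fragments reaches C4.
Every dependency is enforceable on the fragments, so the decomposition is dependency-preserving.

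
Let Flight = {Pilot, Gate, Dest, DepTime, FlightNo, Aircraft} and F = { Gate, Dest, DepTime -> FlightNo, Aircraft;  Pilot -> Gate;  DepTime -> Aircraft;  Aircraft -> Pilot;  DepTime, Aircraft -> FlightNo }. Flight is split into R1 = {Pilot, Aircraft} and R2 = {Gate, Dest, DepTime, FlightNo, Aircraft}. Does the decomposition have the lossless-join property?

Common attributes: R1 ∩ R2 = {Aircraft}.
Closure of {Aircraft}: Aircraft → Pilot applies, adding Pilot; Pilot → Gate applies, adding Gate. So (Aircraft)⁺ = {Pilot, Gate, Aircraft}.
This closure contains every attribute of R1, so R1 ∩ R2 → R1. The join is lossless.

Yes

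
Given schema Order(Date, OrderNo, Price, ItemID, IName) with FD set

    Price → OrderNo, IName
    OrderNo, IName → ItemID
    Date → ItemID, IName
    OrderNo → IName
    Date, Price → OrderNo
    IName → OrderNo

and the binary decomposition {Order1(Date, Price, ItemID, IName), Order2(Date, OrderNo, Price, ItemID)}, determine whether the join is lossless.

Yes

Common attributes: Order1 ∩ Order2 = {Date, Price, ItemID}.
Closure of {Date, Price, ItemID}: Price → OrderNo, IName applies, adding OrderNo, IName. So (Date, Price, ItemID)⁺ = {Date, OrderNo, Price, ItemID, IName}.
This closure contains every attribute of Order1, so Order1 ∩ Order2 → Order1. The join is lossless.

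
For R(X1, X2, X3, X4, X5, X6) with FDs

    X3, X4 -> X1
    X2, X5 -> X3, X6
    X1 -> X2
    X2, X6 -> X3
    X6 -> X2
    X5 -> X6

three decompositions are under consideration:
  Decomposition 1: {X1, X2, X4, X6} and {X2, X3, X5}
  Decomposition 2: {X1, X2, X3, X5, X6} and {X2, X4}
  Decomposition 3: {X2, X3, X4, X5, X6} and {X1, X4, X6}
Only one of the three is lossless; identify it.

Decomposition 3

Decomposition 1: common = {X2}, closure = {X2} → lossy.
Decomposition 2: common = {X2}, closure = {X2} → lossy.
Decomposition 3: common = {X4, X6}, closure = {X1, X2, X3, X4, X6} → lossless.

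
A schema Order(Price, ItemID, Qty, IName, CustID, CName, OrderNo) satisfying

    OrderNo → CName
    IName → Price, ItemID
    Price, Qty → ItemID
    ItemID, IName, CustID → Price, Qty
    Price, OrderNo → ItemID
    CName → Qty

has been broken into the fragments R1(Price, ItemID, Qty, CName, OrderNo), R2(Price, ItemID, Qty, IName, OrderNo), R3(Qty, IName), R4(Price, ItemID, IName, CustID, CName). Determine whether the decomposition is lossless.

No

Chase test. Columns are Price, ItemID, Qty, IName, CustID, CName, OrderNo; row i has aⱼ where attribute j ∈ Ri, else bᵢⱼ.
Initial tableau (one row per fragment):
  row 1: a1 a2 a3 b14 b15 a6 a7
  row 2: a1 a2 a3 a4 b25 b26 a7
  row 3: b31 b32 a3 a4 b35 b36 b37
  row 4: a1 a2 b43 a4 a5 a6 b47
Rows 1 and 2 agree on OrderNo; apply OrderNo→CName and equate their CName entries.
Rows 2 and 3 agree on IName; apply IName→Price, ItemID and equate their Price, ItemID entries.
Rows 1 and 4 agree on CName; apply CName→Qty and equate their Qty entries.
No row becomes fully distinguished — the join is lossy.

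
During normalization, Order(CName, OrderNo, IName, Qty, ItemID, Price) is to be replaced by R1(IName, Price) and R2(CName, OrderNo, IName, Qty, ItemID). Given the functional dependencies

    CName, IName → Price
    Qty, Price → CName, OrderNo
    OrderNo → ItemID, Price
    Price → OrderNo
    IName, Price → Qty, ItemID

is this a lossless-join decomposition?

Common attributes: R1 ∩ R2 = {IName}.
No dependency enlarges {IName}, so (IName)⁺ = {IName}.
The closure contains neither all of R1 = {IName, Price} nor all of R2 = {CName, OrderNo, IName, Qty, ItemID}, so the common attributes are not a superkey of either fragment. The join is lossy.

No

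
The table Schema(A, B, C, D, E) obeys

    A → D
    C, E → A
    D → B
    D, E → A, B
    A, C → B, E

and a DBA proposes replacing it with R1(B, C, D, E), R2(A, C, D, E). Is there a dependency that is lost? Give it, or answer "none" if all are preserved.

A → D lies within R2.
C, E → A lies within R2.
D → B lies within R1.
D, E → A, B: restricted closure across fragments reaches A, B.
A, C → B, E: restricted closure across fragments reaches B, E.
Every dependency is enforceable on the fragments, so the decomposition is dependency-preserving.

none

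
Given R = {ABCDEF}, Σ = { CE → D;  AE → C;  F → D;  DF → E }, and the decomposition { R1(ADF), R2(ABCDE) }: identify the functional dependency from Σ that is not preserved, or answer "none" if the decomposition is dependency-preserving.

Check DF → E: no single fragment contains all of {DEF}, and the restricted closure of {DF} across the fragments never reaches {E}.
CE → D is preserved.
AE → C is preserved.
F → D is preserved.

DF → E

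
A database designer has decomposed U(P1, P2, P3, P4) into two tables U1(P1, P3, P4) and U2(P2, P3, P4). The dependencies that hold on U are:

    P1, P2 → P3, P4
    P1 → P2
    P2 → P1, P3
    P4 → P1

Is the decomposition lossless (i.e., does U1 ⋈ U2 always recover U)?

Common attributes: U1 ∩ U2 = {P3, P4}.
Closure of {P3, P4}: P4 → P1 applies, adding P1; P1 → P2 applies, adding P2. So (P3, P4)⁺ = {P1, P2, P3, P4}.
This closure contains every attribute of U1, so U1 ∩ U2 → U1. The join is lossless.

Yes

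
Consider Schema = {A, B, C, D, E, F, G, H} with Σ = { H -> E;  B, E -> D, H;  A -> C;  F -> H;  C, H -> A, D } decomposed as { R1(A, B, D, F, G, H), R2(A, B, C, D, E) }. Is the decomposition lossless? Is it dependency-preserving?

lossy and not dependency-preserving

Lossless test: (A, B, D)⁺ = {A, B, C, D}, which is a superkey of neither fragment — lossy.
Dependency preservation: the restricted closure of {H} across the fragments never reaches {E}, so H → E cannot be enforced without a join — not preserved.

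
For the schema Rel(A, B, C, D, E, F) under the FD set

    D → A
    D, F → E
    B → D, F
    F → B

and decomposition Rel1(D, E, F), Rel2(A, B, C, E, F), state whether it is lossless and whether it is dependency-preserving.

lossless but not dependency-preserving

Lossless test: (E, F)⁺ = {A, B, D, E, F}, which contains all of one fragment — lossless.
Dependency preservation: the restricted closure of {D} across the fragments never reaches {A}, so D → A cannot be enforced without a join — not preserved.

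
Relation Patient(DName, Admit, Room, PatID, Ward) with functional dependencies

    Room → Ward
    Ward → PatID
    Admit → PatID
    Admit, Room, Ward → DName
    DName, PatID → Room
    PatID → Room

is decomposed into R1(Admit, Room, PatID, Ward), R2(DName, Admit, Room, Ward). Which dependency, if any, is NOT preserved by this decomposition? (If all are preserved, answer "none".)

none

Room → Ward lies within R1.
Ward → PatID lies within R1.
Admit → PatID lies within R1.
Admit, Room, Ward → DName lies within R2.
DName, PatID → Room: restricted closure across fragments reaches Room.
PatID → Room lies within R1.
Every dependency is enforceable on the fragments, so the decomposition is dependency-preserving.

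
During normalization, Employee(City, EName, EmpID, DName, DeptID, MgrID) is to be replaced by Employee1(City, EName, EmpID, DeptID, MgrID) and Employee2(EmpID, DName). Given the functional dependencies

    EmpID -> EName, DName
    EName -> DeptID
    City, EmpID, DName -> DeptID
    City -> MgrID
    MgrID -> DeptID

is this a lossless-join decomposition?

Common attributes: Employee1 ∩ Employee2 = {EmpID}.
Closure of {EmpID}: EmpID → EName, DName applies, adding EName, DName; EName → DeptID applies, adding DeptID. So (EmpID)⁺ = {EName, EmpID, DName, DeptID}.
This closure contains every attribute of Employee2, so Employee1 ∩ Employee2 → Employee2. The join is lossless.

Yes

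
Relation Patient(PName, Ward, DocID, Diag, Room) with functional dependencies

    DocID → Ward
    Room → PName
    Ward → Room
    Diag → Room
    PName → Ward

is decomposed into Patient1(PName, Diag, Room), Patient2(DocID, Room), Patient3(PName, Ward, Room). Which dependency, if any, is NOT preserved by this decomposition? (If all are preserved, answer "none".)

DocID → Ward: restricted closure across fragments reaches Ward.
Room → PName lies within Patient1.
Ward → Room lies within Patient3.
Diag → Room lies within Patient1.
PName → Ward lies within Patient3.
Every dependency is enforceable on the fragments, so the decomposition is dependency-preserving.

none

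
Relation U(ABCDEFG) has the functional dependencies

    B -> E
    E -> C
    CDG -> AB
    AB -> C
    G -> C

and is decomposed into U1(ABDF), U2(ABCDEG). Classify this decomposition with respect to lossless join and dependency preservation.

lossy but dependency-preserving

Lossless test: (ABD)⁺ = {ABCDE}, which is a superkey of neither fragment — lossy.
Dependency preservation: every FD's attributes lie within a single fragment, so each can be enforced locally — preserved.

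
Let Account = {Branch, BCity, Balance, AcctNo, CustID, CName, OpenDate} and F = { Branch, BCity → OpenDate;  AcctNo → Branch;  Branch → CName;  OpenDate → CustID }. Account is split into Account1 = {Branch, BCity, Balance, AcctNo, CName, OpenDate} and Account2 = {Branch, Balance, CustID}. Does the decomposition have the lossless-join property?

No

Common attributes: Account1 ∩ Account2 = {Branch, Balance}.
Closure of {Branch, Balance}: Branch → CName applies, adding CName. So (Branch, Balance)⁺ = {Branch, Balance, CName}.
The closure contains neither all of Account1 = {Branch, BCity, Balance, AcctNo, CName, OpenDate} nor all of Account2 = {Branch, Balance, CustID}, so the common attributes are not a superkey of either fragment. The join is lossy.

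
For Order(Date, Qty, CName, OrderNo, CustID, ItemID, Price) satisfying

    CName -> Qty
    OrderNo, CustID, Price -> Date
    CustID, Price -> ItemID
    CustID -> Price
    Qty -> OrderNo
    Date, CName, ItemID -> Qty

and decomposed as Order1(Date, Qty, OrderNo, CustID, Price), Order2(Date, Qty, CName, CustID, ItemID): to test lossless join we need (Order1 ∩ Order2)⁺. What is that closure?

Date, Qty, OrderNo, CustID, ItemID, Price

Order1 ∩ Order2 = {Date, Qty, CustID}.
CustID → Price applies, adding Price
Qty → OrderNo applies, adding OrderNo
CustID, Price → ItemID applies, adding ItemID
Closure: {Date, Qty, OrderNo, CustID, ItemID, Price}.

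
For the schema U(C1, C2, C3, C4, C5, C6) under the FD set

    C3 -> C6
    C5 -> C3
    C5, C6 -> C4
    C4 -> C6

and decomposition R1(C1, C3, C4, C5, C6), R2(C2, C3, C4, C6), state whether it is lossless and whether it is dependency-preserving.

Lossless test: (C3, C4, C6)⁺ = {C3, C4, C6}, which is a superkey of neither fragment — lossy.
Dependency preservation: every FD's attributes lie within a single fragment, so each can be enforced locally — preserved.

lossy but dependency-preserving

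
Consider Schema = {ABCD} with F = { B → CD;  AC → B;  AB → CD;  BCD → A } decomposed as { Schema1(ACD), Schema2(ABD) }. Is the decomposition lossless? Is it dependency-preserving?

Lossless test: (AD)⁺ = {AD}, which is a superkey of neither fragment — lossy.
Dependency preservation: the restricted closure of {B} across the fragments never reaches {CD}, so B → CD cannot be enforced without a join — not preserved.

lossy and not dependency-preserving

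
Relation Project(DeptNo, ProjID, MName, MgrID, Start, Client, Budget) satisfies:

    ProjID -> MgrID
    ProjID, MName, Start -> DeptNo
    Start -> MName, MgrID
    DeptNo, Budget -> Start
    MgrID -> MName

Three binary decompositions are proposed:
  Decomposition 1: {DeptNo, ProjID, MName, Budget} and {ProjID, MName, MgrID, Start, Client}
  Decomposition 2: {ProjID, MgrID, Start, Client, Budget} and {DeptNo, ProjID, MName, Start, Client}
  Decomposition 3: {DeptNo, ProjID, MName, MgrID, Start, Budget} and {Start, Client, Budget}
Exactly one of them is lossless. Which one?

Decomposition 2

Decomposition 1: common = {ProjID, MName}, closure = {ProjID, MName, MgrID} → lossy.
Decomposition 2: common = {ProjID, Start, Client}, closure = {DeptNo, ProjID, MName, MgrID, Start, Client} → lossless.
Decomposition 3: common = {Start, Budget}, closure = {MName, MgrID, Start, Budget} → lossy.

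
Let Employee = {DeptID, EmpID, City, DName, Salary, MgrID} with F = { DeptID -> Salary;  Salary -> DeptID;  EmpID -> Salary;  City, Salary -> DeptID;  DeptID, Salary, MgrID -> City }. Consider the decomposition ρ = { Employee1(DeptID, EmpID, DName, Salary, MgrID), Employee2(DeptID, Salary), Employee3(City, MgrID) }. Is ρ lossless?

Chase test. Columns are DeptID, EmpID, City, DName, Salary, MgrID; row i has aⱼ where attribute j ∈ Employeei, else bᵢⱼ.
Initial tableau (one row per fragment):
  row 1: a1 a2 b13 a4 a5 a6
  row 2: a1 b22 b23 b24 a5 b26
  row 3: b31 b32 a3 b34 b35 a6
No row becomes fully distinguished — the join is lossy.

No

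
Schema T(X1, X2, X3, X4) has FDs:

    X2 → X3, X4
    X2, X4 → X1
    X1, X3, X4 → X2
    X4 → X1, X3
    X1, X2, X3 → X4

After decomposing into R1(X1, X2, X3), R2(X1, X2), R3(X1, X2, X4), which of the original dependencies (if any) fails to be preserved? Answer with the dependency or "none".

X2 → X3, X4: restricted closure across fragments reaches X3, X4.
X2, X4 → X1 lies within R3.
X1, X3, X4 → X2: restricted closure across fragments reaches X2.
X4 → X1, X3: restricted closure across fragments reaches X1, X3.
X1, X2, X3 → X4: restricted closure across fragments reaches X4.
Every dependency is enforceable on the fragments, so the decomposition is dependency-preserving.

none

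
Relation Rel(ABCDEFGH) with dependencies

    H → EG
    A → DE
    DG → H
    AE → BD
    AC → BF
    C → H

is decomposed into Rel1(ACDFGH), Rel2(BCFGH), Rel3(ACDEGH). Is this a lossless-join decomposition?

Chase test. Columns are ABCDEFGH; row i has aⱼ where attribute j ∈ Reli, else bᵢⱼ.
Initial tableau (one row per fragment):
  row 1: a1 b12 a3 a4 b15 a6 a7 a8
  row 2: b21 a2 a3 b24 b25 a6 a7 a8
  row 3: a1 b32 a3 a4 a5 b36 a7 a8
Rows 1 and 2 agree on H; apply H→EG and equate their EG entries.
Rows 1 and 3 agree on H; apply H→EG and equate their EG entries.
Rows 1 and 3 agree on AE; apply AE→BD and equate their BD entries.
Rows 1 and 3 agree on AC; apply AC→BF and equate their BF entries.
No row becomes fully distinguished — the join is lossy.

No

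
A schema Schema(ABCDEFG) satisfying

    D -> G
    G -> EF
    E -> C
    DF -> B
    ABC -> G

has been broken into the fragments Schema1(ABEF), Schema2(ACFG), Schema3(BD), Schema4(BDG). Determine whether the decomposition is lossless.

Chase test. Columns are ABCDEFG; row i has aⱼ where attribute j ∈ Schemai, else bᵢⱼ.
Initial tableau (one row per fragment):
  row 1: a1 a2 b13 b14 a5 a6 b17
  row 2: a1 b22 a3 b24 b25 a6 a7
  row 3: b31 a2 b33 a4 b35 b36 b37
  row 4: b41 a2 b43 a4 b45 b46 a7
Rows 3 and 4 agree on D; apply D→G and equate their G entries.
Rows 2 and 3 agree on G; apply G→EF and equate their EF entries.
Rows 2 and 4 agree on G; apply G→EF and equate their EF entries.
Rows 2 and 3 agree on E; apply E→C and equate their C entries.
Rows 2 and 4 agree on E; apply E→C and equate their C entries.
No row becomes fully distinguished — the join is lossy.

No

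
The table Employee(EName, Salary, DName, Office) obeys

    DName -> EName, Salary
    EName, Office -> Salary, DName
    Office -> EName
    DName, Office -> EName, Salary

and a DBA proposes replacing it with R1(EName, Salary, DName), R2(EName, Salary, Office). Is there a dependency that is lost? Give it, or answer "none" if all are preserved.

EName, Office -> Salary, DName

Check EName, Office → Salary, DName: no single fragment contains all of {EName, Salary, DName, Office}, and the restricted closure of {EName, Office} across the fragments never reaches {Salary, DName}.
DName → EName, Salary is preserved.
Office → EName is preserved.
DName, Office → EName, Salary is preserved.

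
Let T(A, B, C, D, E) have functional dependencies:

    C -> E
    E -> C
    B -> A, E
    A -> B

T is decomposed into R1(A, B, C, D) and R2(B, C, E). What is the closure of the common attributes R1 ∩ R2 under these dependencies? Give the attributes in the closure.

R1 ∩ R2 = {B, C}.
C → E applies, adding E
B → A, E applies, adding A
Closure: {A, B, C, E}.

A, B, C, E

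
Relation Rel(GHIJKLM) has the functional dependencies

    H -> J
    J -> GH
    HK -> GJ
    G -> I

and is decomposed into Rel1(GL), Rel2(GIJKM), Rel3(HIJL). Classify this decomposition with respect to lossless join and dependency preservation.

Lossless test (chase): Rows 2 and 3 agree on J; apply J→GH and equate their GH entries. Rows 1 and 2 agree on G; apply G→I and equate their I entries. No row becomes fully distinguished — the join is lossy.
Dependency preservation: J → GH; HK → GJ are not contained in any single fragment, but the restricted closure of each left-hand side across the fragments still reaches the right-hand side; the remaining FDs each lie inside some fragment. All dependencies are preserved.

lossy but dependency-preserving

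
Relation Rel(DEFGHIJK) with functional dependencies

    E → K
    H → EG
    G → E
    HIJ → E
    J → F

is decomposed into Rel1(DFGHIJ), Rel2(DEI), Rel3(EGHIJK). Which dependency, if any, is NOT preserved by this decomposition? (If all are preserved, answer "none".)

E → K lies within Rel3.
H → EG lies within Rel3.
G → E lies within Rel3.
HIJ → E lies within Rel3.
J → F lies within Rel1.
Every dependency is enforceable on the fragments, so the decomposition is dependency-preserving.

none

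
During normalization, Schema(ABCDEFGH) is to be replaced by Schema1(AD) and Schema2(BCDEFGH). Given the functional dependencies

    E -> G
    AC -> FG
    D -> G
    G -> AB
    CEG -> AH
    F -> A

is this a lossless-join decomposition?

Yes

Common attributes: Schema1 ∩ Schema2 = {D}.
Closure of {D}: D → G applies, adding G; G → AB applies, adding AB. So (D)⁺ = {ABDG}.
This closure contains every attribute of Schema1, so Schema1 ∩ Schema2 → Schema1. The join is lossless.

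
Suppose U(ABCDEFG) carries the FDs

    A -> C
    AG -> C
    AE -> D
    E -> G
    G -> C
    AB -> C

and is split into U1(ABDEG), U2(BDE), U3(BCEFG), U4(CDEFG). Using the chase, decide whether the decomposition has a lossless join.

Chase test. Columns are ABCDEFG; row i has aⱼ where attribute j ∈ Ui, else bᵢⱼ.
Initial tableau (one row per fragment):
  row 1: a1 a2 b13 a4 a5 b16 a7
  row 2: b21 a2 b23 a4 a5 b26 b27
  row 3: b31 a2 a3 b34 a5 a6 a7
  row 4: b41 b42 a3 a4 a5 a6 a7
Rows 1 and 2 agree on E; apply E→G and equate their G entries.
Rows 1 and 2 agree on G; apply G→C and equate their C entries.
Rows 1 and 3 agree on G; apply G→C and equate their C entries.
No row becomes fully distinguished — the join is lossy.

No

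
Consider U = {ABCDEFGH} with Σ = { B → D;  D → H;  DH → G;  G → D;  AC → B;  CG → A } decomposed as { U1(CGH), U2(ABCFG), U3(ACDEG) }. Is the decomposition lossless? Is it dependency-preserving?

lossy but dependency-preserving

Lossless test (chase): Rows 1 and 2 agree on G; apply G→D and equate their D entries. Rows 1 and 3 agree on G; apply G→D and equate their D entries. Rows 2 and 3 agree on AC; apply AC→B and equate their B entries. Rows 1 and 2 agree on CG; apply CG→A and equate their A entries. Rows 1 and 2 agree on D; apply D→H and equate their H entries. Rows 1 and 3 agree on D; apply D→H and equate their H entries. Rows 1 and 2 agree on AC; apply AC→B and equate their B entries. No row becomes fully distinguished — the join is lossy.
Dependency preservation: B → D; D → H; DH → G are not contained in any single fragment, but the restricted closure of each left-hand side across the fragments still reaches the right-hand side; the remaining FDs each lie inside some fragment. All dependencies are preserved.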